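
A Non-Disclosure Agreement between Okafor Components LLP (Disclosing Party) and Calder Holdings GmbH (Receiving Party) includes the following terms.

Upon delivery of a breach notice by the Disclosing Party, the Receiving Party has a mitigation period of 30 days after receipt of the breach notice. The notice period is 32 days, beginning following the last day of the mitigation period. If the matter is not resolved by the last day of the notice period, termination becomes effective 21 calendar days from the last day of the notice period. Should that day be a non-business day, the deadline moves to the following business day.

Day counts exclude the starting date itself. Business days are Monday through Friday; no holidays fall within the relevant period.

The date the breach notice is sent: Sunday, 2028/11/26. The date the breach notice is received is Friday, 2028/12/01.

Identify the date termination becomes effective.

The last day of the mitigation period: 30 calendar days after 2028/12/01 is 2028/12/31.
Adding 32 calendar days to 2028/12/31 gives 2029/02/01, which is the last day of the notice period.
The date termination becomes effective: 2029/02/01 + 21 days = 2029/02/22. 2029/02/22 is a Thursday, so no roll-forward applies.

2029/02/22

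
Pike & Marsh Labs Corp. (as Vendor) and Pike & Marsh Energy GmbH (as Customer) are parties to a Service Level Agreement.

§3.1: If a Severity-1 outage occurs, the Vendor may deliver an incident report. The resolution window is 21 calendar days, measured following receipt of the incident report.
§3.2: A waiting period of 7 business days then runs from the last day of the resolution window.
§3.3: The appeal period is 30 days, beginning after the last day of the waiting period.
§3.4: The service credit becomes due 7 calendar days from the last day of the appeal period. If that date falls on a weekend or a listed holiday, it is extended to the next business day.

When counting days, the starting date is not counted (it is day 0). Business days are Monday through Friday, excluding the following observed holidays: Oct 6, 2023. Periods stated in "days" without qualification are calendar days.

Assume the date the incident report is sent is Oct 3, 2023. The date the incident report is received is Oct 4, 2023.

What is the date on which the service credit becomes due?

The last day of the resolution window: Oct 4, 2023 + 21 days = Oct 25, 2023.
The last day of the waiting period: 7 business days after Wednesday, Oct 25, 2023, skipping weekends — Oct 26, Oct 27, Oct 30, Oct 31, Nov 1, Nov 2, Nov 3 — lands on Friday, Nov 3, 2023.
The last day of the appeal period: Nov 3, 2023 + 30 days = Dec 3, 2023.
The date on which the service credit becomes due: Dec 3, 2023 + 7 days = Dec 10, 2023. That falls on a Sunday, so it rolls to the next business day, Monday, Dec 11, 2023.

Dec 11, 2023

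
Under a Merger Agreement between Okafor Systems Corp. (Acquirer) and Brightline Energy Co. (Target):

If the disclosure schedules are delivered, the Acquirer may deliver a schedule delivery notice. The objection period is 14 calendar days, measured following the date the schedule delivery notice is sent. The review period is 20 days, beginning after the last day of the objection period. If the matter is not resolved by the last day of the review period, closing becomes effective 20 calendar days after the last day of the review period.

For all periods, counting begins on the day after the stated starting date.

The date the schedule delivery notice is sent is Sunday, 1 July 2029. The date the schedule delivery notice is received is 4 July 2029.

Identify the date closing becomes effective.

The last day of the objection period: 1 July 2029 + 14 days = 15 July 2029.
The last day of the review period: 15 July 2029 + 20 days = 4 August 2029.
The date closing becomes effective: 20 calendar days after 4 August 2029 is 24 August 2029.

24 August 2029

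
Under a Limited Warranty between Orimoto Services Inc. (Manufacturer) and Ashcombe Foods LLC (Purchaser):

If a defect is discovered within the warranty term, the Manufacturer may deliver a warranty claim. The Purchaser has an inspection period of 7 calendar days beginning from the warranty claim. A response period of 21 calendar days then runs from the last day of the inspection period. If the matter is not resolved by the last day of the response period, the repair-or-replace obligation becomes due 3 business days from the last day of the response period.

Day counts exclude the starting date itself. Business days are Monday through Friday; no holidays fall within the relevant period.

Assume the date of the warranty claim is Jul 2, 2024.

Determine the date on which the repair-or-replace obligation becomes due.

Aug 2, 2024

The last day of the inspection period: Jul 2, 2024 + 7 days = Jul 9, 2024.
Adding 21 calendar days to Jul 9, 2024 gives Jul 30, 2024, which is the last day of the response period.
From Tuesday, Jul 30, 2024, 3 business days (Jul 31, Aug 1, Aug 2, skipping weekends) brings us to Friday, Aug 2, 2024, which is the date on which the repair-or-replace obligation becomes due.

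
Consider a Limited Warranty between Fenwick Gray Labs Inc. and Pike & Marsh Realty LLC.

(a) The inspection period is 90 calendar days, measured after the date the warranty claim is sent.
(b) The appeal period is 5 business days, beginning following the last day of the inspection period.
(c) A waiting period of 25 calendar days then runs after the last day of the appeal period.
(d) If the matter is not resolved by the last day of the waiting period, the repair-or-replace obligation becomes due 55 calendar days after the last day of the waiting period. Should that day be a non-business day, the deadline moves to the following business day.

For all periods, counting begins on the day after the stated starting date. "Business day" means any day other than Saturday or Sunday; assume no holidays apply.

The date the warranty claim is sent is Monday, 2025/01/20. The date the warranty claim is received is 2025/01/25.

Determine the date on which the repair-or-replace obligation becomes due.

Adding 90 calendar days to 2025/01/20 gives 2025/04/20, which is the last day of the inspection period.
The last day of the appeal period: counting 5 business days from Sunday, 2025/04/20 (Apr 21, Apr 22, Apr 23, Apr 24, Apr 25, skipping weekends) reaches Friday, 2025/04/25.
The last day of the waiting period: 25 calendar days after 2025/04/25 is 2025/05/20.
The date on which the repair-or-replace obligation becomes due: 2025/05/20 + 55 days = 2025/07/14. 2025/07/14 is a Monday, so no roll-forward applies.

2025/07/14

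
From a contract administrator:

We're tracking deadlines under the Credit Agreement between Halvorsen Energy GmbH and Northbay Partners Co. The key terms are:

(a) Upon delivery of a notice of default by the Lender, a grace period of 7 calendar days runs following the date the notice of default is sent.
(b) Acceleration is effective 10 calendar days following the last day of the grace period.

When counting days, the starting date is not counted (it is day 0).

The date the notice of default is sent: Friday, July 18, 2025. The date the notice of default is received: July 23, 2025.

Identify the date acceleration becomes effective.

August 4, 2025

Adding 7 calendar days to July 18, 2025 gives July 25, 2025, which is the last day of the grace period.
Adding 10 calendar days to July 25, 2025 gives August 4, 2025, which is the date acceleration becomes effective.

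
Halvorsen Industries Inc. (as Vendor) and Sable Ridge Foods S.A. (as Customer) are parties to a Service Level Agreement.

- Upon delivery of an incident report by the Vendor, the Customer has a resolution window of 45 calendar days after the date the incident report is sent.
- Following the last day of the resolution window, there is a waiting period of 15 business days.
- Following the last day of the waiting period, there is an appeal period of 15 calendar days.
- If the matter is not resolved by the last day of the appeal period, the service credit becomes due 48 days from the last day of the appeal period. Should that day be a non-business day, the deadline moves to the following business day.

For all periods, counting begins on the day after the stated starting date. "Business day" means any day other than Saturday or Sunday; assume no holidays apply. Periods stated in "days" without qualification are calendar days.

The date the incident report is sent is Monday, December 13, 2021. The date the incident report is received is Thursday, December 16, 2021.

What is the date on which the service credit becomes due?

Adding 45 calendar days to December 13, 2021 gives January 27, 2022, which is the last day of the resolution window.
From Thursday, January 27, 2022, 15 business days (Jan 28, Jan 31, Feb 1, Feb 2, …, Feb 15, Feb 16, Feb 17, skipping weekends) brings us to Thursday, February 17, 2022, which is the last day of the waiting period.
The last day of the appeal period: February 17, 2022 + 15 days = March 4, 2022.
Adding 48 calendar days to March 4, 2022 gives April 21, 2022, which is the date on which the service credit becomes due. April 21, 2022 is a Thursday, so no roll-forward applies.

April 21, 2022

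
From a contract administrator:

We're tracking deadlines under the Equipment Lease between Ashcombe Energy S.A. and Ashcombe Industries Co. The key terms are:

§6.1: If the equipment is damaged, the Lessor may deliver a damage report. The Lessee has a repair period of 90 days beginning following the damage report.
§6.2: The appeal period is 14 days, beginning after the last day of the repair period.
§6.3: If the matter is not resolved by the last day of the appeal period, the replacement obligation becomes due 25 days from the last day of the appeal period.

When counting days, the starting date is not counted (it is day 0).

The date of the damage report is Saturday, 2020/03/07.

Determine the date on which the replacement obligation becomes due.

2020/07/14

The last day of the repair period: 2020/03/07 + 90 days = 2020/06/05.
The last day of the appeal period: 2020/06/05 + 14 days = 2020/06/19.
Adding 25 calendar days to 2020/06/19 gives 2020/07/14, which is the date on which the replacement obligation becomes due.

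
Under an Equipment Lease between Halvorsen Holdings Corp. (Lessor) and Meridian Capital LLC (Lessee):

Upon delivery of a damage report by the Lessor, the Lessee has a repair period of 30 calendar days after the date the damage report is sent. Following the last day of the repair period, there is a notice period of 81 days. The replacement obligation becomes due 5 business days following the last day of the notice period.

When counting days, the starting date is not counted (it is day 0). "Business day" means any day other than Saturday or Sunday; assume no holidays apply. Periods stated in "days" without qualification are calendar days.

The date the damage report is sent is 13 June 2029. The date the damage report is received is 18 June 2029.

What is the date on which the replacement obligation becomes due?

Adding 30 calendar days to 13 June 2029 gives 13 July 2029, which is the last day of the repair period.
The last day of the notice period: 13 July 2029 + 81 days = 2 October 2029.
The date on which the replacement obligation becomes due: counting 5 business days from Tuesday, 2 October 2029 (Oct 3, Oct 4, Oct 5, Oct 8, Oct 9, skipping weekends) reaches Tuesday, 9 October 2029.

9 October 2029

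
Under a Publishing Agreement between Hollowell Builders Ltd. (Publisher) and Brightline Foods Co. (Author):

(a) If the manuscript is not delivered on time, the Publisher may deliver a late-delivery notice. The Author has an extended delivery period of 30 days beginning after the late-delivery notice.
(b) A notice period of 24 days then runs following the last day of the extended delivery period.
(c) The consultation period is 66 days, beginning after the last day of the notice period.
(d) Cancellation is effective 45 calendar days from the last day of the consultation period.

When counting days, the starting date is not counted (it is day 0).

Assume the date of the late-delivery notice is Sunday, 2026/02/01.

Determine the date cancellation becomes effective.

2026/07/16

Adding 30 calendar days to 2026/02/01 gives 2026/03/03, which is the last day of the extended delivery period.
The last day of the notice period: 24 calendar days after 2026/03/03 is 2026/03/27.
The last day of the consultation period: 2026/03/27 + 66 days = 2026/06/01.
The date cancellation becomes effective: 45 calendar days after 2026/06/01 is 2026/07/16.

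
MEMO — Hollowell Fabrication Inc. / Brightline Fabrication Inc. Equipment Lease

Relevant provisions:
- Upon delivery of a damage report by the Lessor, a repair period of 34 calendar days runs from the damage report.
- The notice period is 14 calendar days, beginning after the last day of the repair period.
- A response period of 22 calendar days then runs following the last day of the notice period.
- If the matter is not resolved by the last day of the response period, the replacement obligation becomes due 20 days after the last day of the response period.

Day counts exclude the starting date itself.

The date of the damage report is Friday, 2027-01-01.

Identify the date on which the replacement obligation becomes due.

Adding 34 calendar days to 2027-01-01 gives 2027-02-04, which is the last day of the repair period.
Adding 14 calendar days to 2027-02-04 gives 2027-02-18, which is the last day of the notice period.
Adding 22 calendar days to 2027-02-18 gives 2027-03-12, which is the last day of the response period.
Adding 20 calendar days to 2027-03-12 gives 2027-04-01, which is the date on which the replacement obligation becomes due.

2027-04-01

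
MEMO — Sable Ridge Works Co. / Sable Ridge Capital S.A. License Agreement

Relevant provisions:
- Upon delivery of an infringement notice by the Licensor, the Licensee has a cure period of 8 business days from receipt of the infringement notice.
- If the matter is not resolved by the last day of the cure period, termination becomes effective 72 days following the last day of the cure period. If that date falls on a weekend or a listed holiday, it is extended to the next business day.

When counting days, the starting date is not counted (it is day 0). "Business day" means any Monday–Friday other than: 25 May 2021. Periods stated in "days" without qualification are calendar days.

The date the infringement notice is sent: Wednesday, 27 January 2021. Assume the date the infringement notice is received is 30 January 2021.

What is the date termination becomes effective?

23 April 2021

From Saturday, 30 January 2021, 8 business days (Feb 1, Feb 2, Feb 3, Feb 4, Feb 5, Feb 8, Feb 9, Feb 10, skipping weekends) brings us to Wednesday, 10 February 2021, which is the last day of the cure period.
The date termination becomes effective: 10 February 2021 + 72 days = 23 April 2021. 23 April 2021 is a Friday and is not a listed holiday, so no roll-forward applies.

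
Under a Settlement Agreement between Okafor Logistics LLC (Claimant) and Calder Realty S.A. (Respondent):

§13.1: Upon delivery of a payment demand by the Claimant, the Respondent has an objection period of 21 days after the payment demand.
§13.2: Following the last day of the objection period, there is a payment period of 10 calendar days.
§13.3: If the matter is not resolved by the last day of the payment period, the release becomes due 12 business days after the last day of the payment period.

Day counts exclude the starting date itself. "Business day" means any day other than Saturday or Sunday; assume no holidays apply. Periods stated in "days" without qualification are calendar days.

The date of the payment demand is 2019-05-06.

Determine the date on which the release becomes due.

2019-06-24

Adding 21 calendar days to 2019-05-06 gives 2019-05-27, which is the last day of the objection period.
The last day of the payment period: 10 calendar days after 2019-05-27 is 2019-06-06.
The date on which the release becomes due: 12 business days after Thursday, 2019-06-06, skipping weekends — Jun 7, Jun 10, Jun 11, Jun 12, …, Jun 20, Jun 21, Jun 24 — lands on Monday, 2019-06-24.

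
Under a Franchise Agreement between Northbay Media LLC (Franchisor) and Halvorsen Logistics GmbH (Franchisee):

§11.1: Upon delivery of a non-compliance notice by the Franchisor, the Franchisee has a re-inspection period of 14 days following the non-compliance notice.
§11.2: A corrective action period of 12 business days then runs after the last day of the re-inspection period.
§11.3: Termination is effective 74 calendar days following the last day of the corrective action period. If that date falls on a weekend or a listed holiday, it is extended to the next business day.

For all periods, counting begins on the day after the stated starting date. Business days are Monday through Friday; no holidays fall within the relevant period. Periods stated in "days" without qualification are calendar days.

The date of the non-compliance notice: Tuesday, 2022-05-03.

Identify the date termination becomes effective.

2022-08-15

Adding 14 calendar days to 2022-05-03 gives 2022-05-17, which is the last day of the re-inspection period.
The last day of the corrective action period: 12 business days after Tuesday, 2022-05-17, skipping weekends — May 18, May 19, May 20, May 23, …, May 31, Jun 1, Jun 2 — lands on Thursday, 2022-06-02.
Adding 74 calendar days to 2022-06-02 gives 2022-08-15, which is the date termination becomes effective. 2022-08-15 is a Monday, so no roll-forward applies.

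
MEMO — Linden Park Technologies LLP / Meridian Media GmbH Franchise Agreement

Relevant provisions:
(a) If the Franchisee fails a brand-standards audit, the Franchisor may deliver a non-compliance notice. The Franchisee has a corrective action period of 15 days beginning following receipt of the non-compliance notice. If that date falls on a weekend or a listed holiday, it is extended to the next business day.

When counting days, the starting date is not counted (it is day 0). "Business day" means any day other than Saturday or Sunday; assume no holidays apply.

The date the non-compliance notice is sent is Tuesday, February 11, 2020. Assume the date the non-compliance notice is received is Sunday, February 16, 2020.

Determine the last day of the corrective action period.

March 2, 2020

The last day of the corrective action period: 15 calendar days after February 16, 2020 is March 2, 2020. March 2, 2020 is a Monday, so no roll-forward applies.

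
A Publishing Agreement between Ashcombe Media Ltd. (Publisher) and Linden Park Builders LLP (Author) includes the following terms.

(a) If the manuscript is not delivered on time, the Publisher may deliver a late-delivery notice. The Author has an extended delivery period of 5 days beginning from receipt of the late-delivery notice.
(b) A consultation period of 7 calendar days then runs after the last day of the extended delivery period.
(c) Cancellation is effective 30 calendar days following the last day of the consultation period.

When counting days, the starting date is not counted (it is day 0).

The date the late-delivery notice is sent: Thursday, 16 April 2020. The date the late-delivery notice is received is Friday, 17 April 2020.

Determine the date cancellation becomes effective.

The last day of the extended delivery period: 5 calendar days after 17 April 2020 is 22 April 2020.
The last day of the consultation period: 7 calendar days after 22 April 2020 is 29 April 2020.
The date cancellation becomes effective: 29 April 2020 + 30 days = 29 May 2020.

29 May 2020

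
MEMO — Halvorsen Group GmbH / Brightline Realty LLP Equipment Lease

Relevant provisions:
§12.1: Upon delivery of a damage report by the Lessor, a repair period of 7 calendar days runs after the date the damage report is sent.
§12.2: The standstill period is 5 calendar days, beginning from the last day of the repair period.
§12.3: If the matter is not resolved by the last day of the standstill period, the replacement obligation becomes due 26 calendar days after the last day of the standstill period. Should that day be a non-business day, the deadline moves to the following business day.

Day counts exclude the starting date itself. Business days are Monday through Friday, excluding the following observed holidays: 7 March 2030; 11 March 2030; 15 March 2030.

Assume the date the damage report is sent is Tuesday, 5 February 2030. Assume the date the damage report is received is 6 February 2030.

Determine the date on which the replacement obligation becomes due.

18 March 2030

Adding 7 calendar days to 5 February 2030 gives 12 February 2030, which is the last day of the repair period.
The last day of the standstill period: 12 February 2030 + 5 days = 17 February 2030.
The date on which the replacement obligation becomes due: 26 calendar days after 17 February 2030 is 15 March 2030. That falls on Friday, a listed holiday, so it rolls to the next business day, Monday, 18 March 2030.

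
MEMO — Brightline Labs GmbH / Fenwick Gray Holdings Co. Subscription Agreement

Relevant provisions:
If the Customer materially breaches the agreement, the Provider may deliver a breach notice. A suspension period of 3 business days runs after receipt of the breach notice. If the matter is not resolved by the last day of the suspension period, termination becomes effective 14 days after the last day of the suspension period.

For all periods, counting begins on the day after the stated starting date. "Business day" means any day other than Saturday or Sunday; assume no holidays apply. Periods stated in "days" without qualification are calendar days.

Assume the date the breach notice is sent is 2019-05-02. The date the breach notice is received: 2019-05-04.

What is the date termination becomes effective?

2019-05-22

The last day of the suspension period: 3 business days after Saturday, 2019-05-04, skipping weekends — May 6, May 7, May 8 — lands on Wednesday, 2019-05-08.
Adding 14 calendar days to 2019-05-08 gives 2019-05-22, which is the date termination becomes effective.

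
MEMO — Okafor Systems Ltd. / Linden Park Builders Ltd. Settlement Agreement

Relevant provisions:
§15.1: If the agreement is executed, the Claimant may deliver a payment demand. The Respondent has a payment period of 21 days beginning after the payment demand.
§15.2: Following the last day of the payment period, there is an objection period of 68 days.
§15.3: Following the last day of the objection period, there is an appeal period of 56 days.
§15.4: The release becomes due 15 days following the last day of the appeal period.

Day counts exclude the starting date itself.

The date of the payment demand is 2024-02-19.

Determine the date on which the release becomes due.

Adding 21 calendar days to 2024-02-19 gives 2024-03-11, which is the last day of the payment period.
Adding 68 calendar days to 2024-03-11 gives 2024-05-18, which is the last day of the objection period.
Adding 56 calendar days to 2024-05-18 gives 2024-07-13, which is the last day of the appeal period.
Adding 15 calendar days to 2024-07-13 gives 2024-07-28, which is the date on which the release becomes due.

2024-07-28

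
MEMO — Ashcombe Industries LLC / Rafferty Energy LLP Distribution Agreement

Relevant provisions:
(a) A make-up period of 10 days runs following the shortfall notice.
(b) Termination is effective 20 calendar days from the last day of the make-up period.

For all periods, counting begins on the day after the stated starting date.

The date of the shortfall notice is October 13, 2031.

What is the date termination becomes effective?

November 12, 2031

Adding 10 calendar days to October 13, 2031 gives October 23, 2031, which is the last day of the make-up period.
Adding 20 calendar days to October 23, 2031 gives November 12, 2031, which is the date termination becomes effective.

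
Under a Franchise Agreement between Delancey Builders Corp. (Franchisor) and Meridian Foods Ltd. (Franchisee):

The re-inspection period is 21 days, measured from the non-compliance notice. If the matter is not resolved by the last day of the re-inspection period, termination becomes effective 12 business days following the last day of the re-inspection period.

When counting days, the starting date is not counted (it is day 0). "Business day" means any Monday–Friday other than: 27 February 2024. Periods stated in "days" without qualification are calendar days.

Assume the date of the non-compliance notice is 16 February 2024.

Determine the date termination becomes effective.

The last day of the re-inspection period: 21 calendar days after 16 February 2024 is 8 March 2024.
From Friday, 8 March 2024, 12 business days (Mar 11, Mar 12, Mar 13, Mar 14, …, Mar 22, Mar 25, Mar 26, skipping weekends) brings us to Tuesday, 26 March 2024, which is the date termination becomes effective.

26 March 2024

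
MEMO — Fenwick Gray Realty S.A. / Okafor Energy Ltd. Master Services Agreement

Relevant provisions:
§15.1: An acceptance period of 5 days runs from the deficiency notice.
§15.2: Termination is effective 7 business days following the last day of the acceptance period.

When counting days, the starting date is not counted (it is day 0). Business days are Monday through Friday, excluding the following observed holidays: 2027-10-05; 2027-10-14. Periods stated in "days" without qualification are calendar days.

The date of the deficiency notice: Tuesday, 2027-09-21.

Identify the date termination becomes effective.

The last day of the acceptance period: 2027-09-21 + 5 days = 2027-09-26.
The date termination becomes effective: counting 7 business days from Sunday, 2027-09-26 (Sep 27, Sep 28, Sep 29, Sep 30, Oct 1, Oct 4, Oct 6, skipping weekends and the listed holiday on Oct 5) reaches Wednesday, 2027-10-06.

2027-10-06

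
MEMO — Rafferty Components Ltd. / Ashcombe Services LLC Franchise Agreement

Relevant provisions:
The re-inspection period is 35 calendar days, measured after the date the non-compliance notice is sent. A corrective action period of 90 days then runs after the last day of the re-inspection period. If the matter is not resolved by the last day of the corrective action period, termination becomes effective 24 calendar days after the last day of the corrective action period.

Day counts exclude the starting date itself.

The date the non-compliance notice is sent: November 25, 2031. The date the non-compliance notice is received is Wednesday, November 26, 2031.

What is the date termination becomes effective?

April 22, 2032

The last day of the re-inspection period: November 25, 2031 + 35 days = December 30, 2031.
Adding 90 calendar days to December 30, 2031 gives March 29, 2032, which is the last day of the corrective action period.
The date termination becomes effective: March 29, 2032 + 24 days = April 22, 2032.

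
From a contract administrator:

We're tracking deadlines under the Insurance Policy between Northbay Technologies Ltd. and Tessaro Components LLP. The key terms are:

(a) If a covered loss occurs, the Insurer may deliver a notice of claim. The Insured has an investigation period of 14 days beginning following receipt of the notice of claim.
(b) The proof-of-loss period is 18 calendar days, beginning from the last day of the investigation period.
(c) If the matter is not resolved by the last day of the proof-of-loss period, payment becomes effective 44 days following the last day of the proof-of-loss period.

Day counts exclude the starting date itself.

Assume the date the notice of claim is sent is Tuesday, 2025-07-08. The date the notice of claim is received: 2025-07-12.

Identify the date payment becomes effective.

2025-09-26

The last day of the investigation period: 14 calendar days after 2025-07-12 is 2025-07-26.
The last day of the proof-of-loss period: 2025-07-26 + 18 days = 2025-08-13.
The date payment becomes effective: 44 calendar days after 2025-08-13 is 2025-09-26.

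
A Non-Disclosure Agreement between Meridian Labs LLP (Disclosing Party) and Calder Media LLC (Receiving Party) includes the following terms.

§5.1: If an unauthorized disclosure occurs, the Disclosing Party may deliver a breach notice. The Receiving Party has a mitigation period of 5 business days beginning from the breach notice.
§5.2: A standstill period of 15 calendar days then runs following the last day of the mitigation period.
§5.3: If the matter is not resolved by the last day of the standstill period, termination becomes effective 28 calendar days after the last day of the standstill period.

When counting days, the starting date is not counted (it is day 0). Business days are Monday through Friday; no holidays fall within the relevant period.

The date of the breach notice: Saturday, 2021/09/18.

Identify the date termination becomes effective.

The last day of the mitigation period: counting 5 business days from Saturday, 2021/09/18 (Sep 20, Sep 21, Sep 22, Sep 23, Sep 24, skipping weekends) reaches Friday, 2021/09/24.
Adding 15 calendar days to 2021/09/24 gives 2021/10/09, which is the last day of the standstill period.
The date termination becomes effective: 28 calendar days after 2021/10/09 is 2021/11/06.

2021/11/06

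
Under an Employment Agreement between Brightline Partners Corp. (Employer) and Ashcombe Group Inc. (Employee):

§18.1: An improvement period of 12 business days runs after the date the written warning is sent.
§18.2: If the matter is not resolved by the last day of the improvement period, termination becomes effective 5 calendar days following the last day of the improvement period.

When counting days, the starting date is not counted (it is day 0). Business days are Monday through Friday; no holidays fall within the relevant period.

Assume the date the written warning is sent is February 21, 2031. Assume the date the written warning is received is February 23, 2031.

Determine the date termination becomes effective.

March 16, 2031

From Friday, February 21, 2031, 12 business days (Feb 24, Feb 25, Feb 26, Feb 27, …, Mar 7, Mar 10, Mar 11, skipping weekends) brings us to Tuesday, March 11, 2031, which is the last day of the improvement period.
The date termination becomes effective: March 11, 2031 + 5 days = March 16, 2031.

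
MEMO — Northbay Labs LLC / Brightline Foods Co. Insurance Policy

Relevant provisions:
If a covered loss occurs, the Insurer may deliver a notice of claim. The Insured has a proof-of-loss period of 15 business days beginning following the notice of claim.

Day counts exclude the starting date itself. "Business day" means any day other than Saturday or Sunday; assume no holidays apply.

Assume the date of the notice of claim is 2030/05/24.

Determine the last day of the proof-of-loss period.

The last day of the proof-of-loss period: 15 business days after Friday, 2030/05/24, skipping weekends — May 27, May 28, May 29, May 30, …, Jun 12, Jun 13, Jun 14 — lands on Friday, 2030/06/14.

2030/06/14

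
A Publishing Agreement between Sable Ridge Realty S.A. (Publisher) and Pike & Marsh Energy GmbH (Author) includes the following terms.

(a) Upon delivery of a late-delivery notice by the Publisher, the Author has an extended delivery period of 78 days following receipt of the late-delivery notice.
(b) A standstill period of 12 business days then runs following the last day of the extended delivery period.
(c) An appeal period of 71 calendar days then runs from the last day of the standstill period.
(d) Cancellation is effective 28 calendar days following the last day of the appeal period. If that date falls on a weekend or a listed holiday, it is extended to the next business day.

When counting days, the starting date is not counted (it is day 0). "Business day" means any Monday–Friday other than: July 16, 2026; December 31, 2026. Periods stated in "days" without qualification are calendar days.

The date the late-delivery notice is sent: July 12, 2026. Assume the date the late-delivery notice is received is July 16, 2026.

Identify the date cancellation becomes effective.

January 27, 2027

The last day of the extended delivery period: 78 calendar days after July 16, 2026 is October 2, 2026.
The last day of the standstill period: counting 12 business days from Friday, October 2, 2026 (Oct 5, Oct 6, Oct 7, Oct 8, …, Oct 16, Oct 19, Oct 20, skipping weekends) reaches Tuesday, October 20, 2026.
The last day of the appeal period: October 20, 2026 + 71 days = December 30, 2026.
The date cancellation becomes effective: December 30, 2026 + 28 days = January 27, 2027. January 27, 2027 is a Wednesday and is not a listed holiday, so no roll-forward applies.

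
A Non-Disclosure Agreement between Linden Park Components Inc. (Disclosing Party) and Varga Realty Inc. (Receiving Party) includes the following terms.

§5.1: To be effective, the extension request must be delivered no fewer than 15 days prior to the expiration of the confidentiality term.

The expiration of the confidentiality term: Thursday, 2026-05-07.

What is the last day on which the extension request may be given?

2026-04-22

2026-05-07 minus 15 days is 2026-04-22.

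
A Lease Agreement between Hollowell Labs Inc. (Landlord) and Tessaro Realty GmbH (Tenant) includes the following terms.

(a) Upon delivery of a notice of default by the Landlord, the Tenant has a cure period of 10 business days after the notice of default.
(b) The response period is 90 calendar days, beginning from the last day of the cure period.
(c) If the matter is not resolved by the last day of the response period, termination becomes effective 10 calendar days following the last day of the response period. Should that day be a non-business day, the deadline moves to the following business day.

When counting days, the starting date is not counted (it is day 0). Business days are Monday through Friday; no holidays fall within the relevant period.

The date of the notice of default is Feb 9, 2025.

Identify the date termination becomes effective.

Jun 2, 2025

From Sunday, Feb 9, 2025, 10 business days (Feb 10, Feb 11, Feb 12, Feb 13, Feb 14, Feb 17, Feb 18, Feb 19, Feb 20, Feb 21, skipping weekends) brings us to Friday, Feb 21, 2025, which is the last day of the cure period.
The last day of the response period: 90 calendar days after Feb 21, 2025 is May 22, 2025.
The date termination becomes effective: 10 calendar days after May 22, 2025 is Jun 1, 2025. That falls on a Sunday, so it rolls to the next business day, Monday, Jun 2, 2025.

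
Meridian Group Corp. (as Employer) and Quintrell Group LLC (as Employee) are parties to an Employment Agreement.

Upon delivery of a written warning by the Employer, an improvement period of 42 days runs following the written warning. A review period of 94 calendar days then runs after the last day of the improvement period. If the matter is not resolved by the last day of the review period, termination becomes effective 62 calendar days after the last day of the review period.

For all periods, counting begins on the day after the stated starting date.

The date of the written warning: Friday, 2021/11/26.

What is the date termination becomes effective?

Adding 42 calendar days to 2021/11/26 gives 2022/01/07, which is the last day of the improvement period.
Adding 94 calendar days to 2022/01/07 gives 2022/04/11, which is the last day of the review period.
The date termination becomes effective: 62 calendar days after 2022/04/11 is 2022/06/12.

2022/06/12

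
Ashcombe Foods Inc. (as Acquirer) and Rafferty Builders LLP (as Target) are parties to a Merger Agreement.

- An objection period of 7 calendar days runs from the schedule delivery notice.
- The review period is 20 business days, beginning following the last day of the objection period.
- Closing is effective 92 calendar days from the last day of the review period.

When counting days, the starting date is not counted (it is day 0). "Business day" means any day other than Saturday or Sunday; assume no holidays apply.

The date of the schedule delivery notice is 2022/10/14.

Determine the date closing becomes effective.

2023/02/18

The last day of the objection period: 2022/10/14 + 7 days = 2022/10/21.
From Friday, 2022/10/21, 20 business days (Oct 24, Oct 25, Oct 26, Oct 27, …, Nov 16, Nov 17, Nov 18, skipping weekends) brings us to Friday, 2022/11/18, which is the last day of the review period.
Adding 92 calendar days to 2022/11/18 gives 2023/02/18, which is the date closing becomes effective.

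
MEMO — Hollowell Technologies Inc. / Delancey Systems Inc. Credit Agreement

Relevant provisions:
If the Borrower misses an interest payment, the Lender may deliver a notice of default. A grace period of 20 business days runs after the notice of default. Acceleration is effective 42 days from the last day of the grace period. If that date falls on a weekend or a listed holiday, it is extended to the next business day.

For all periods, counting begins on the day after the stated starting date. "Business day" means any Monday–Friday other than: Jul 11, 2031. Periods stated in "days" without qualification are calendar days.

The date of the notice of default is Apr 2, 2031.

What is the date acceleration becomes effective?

From Wednesday, Apr 2, 2031, 20 business days (Apr 3, Apr 4, Apr 7, Apr 8, …, Apr 28, Apr 29, Apr 30, skipping weekends) brings us to Wednesday, Apr 30, 2031, which is the last day of the grace period.
Adding 42 calendar days to Apr 30, 2031 gives Jun 11, 2031, which is the date acceleration becomes effective. Jun 11, 2031 is a Wednesday and is not a listed holiday, so no roll-forward applies.

Jun 11, 2031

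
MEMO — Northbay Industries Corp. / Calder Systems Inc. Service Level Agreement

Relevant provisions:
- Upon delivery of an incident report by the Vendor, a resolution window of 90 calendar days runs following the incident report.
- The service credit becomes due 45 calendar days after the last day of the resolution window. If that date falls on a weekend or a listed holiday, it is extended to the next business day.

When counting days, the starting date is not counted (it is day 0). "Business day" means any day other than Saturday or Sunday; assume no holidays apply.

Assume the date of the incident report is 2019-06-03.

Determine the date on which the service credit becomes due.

2019-10-16

Adding 90 calendar days to 2019-06-03 gives 2019-09-01, which is the last day of the resolution window.
The date on which the service credit becomes due: 45 calendar days after 2019-09-01 is 2019-10-16. 2019-10-16 is a Wednesday, so no roll-forward applies.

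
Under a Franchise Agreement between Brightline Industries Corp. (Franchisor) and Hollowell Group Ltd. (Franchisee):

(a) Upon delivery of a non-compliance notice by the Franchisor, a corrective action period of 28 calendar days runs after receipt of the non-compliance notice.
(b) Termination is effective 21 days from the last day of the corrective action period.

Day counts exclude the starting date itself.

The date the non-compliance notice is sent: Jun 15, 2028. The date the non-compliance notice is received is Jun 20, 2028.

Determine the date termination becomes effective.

Aug 8, 2028

The last day of the corrective action period: 28 calendar days after Jun 20, 2028 is Jul 18, 2028.
The date termination becomes effective: 21 calendar days after Jul 18, 2028 is Aug 8, 2028.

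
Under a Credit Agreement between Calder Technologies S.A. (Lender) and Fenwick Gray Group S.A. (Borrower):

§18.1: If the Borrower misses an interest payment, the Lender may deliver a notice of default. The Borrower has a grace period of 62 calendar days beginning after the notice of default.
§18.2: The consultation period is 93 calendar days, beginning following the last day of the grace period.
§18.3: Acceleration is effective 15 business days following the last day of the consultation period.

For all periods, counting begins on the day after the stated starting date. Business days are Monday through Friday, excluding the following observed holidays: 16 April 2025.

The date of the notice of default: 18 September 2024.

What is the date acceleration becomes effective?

The last day of the grace period: 18 September 2024 + 62 days = 19 November 2024.
The last day of the consultation period: 19 November 2024 + 93 days = 20 February 2025.
The date acceleration becomes effective: 15 business days after Thursday, 20 February 2025, skipping weekends — Feb 21, Feb 24, Feb 25, Feb 26, …, Mar 11, Mar 12, Mar 13 — lands on Thursday, 13 March 2025.

13 March 2025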